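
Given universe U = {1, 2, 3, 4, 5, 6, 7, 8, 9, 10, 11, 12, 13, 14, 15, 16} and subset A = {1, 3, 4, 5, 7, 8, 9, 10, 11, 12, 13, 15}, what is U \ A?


Aᶜ = U \ A = elements in U but not in A
U = {1, 2, 3, 4, 5, 6, 7, 8, 9, 10, 11, 12, 13, 14, 15, 16}
A = {1, 3, 4, 5, 7, 8, 9, 10, 11, 12, 13, 15}
Aᶜ = {2, 6, 14, 16}

Aᶜ = {2, 6, 14, 16}


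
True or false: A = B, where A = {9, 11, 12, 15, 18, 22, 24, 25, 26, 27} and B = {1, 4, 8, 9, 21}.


Two sets are equal iff they have exactly the same elements.
A = {9, 11, 12, 15, 18, 22, 24, 25, 26, 27}
B = {1, 4, 8, 9, 21}
Differences: {1, 4, 8, 11, 12, 15, 18, 21, 22, 24, 25, 26, 27}
A ≠ B

No, A ≠ B


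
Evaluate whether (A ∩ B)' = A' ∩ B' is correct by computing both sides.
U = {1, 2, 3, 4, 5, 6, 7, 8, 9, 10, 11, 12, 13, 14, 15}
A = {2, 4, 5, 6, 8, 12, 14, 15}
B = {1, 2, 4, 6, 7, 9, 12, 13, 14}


LHS: A ∩ B = {2, 4, 6, 12, 14}
(A ∩ B)' = U \ (A ∩ B) = {1, 3, 5, 7, 8, 9, 10, 11, 13, 15}
A' = {1, 3, 7, 9, 10, 11, 13}, B' = {3, 5, 8, 10, 11, 15}
Claimed RHS: A' ∩ B' = {3, 10, 11}
Identity is INVALID: LHS = {1, 3, 5, 7, 8, 9, 10, 11, 13, 15} but the RHS claimed here equals {3, 10, 11}. The correct form is (A ∩ B)' = A' ∪ B'.

Identity is invalid: (A ∩ B)' = {1, 3, 5, 7, 8, 9, 10, 11, 13, 15} but A' ∩ B' = {3, 10, 11}. The correct De Morgan law is (A ∩ B)' = A' ∪ B'.


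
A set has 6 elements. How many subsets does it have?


Number of subsets = 2^n
= 2^6
= 64

|P(A)| = 64


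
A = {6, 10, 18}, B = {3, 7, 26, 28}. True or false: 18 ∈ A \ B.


A = {6, 10, 18}, B = {3, 7, 26, 28}
A \ B = elements in A but not in B
A \ B = {6, 10, 18}
Checking if 18 ∈ A \ B
18 is in A \ B → True

18 ∈ A \ B


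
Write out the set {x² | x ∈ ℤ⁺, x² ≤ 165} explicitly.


Checking each candidate:
Condition: positive perfect squares ≤ 165
Result = {1, 4, 9, 16, 25, 36, 49, 64, 81, 100, 121, 144}

{1, 4, 9, 16, 25, 36, 49, 64, 81, 100, 121, 144}


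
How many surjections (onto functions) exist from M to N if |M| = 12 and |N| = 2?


n = |M| = 12, k = |N| = 2. Surjections via inclusion-exclusion:
S(n,k) = Σ(-1)^i × C(k,i) × (k-i)^n, i=0 to k
i=0: (-1)^0×C(2,0)×2^12 = 4096
i=1: (-1)^1×C(2,1)×1^12 = -2
i=2: (-1)^2×C(2,2)×0^12 = 0
Total = 4094

Number of surjections = 4094


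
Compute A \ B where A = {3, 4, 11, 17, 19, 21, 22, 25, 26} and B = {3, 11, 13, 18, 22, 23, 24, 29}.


A \ B = elements in A but not in B
A = {3, 4, 11, 17, 19, 21, 22, 25, 26}
B = {3, 11, 13, 18, 22, 23, 24, 29}
Remove from A any elements in B
A \ B = {4, 17, 19, 21, 25, 26}

A \ B = {4, 17, 19, 21, 25, 26}


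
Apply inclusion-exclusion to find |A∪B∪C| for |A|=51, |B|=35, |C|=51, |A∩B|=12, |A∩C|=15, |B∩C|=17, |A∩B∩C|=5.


|A∪B∪C| = |A|+|B|+|C| - |A∩B|-|A∩C|-|B∩C| + |A∩B∩C|
= 51+35+51 - 12-15-17 + 5
= 137 - 44 + 5
= 98

|A ∪ B ∪ C| = 98


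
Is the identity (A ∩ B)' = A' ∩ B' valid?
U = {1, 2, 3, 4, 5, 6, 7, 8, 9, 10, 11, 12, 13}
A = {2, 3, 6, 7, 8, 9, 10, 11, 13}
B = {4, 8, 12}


LHS: A ∩ B = {8}
(A ∩ B)' = U \ (A ∩ B) = {1, 2, 3, 4, 5, 6, 7, 9, 10, 11, 12, 13}
A' = {1, 4, 5, 12}, B' = {1, 2, 3, 5, 6, 7, 9, 10, 11, 13}
Claimed RHS: A' ∩ B' = {1, 5}
Identity is INVALID: LHS = {1, 2, 3, 4, 5, 6, 7, 9, 10, 11, 12, 13} but the RHS claimed here equals {1, 5}. The correct form is (A ∩ B)' = A' ∪ B'.

Identity is invalid: (A ∩ B)' = {1, 2, 3, 4, 5, 6, 7, 9, 10, 11, 12, 13} but A' ∩ B' = {1, 5}. The correct De Morgan law is (A ∩ B)' = A' ∪ B'.


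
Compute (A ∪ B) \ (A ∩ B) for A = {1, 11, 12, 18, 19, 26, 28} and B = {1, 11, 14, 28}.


A △ B = (A \ B) ∪ (B \ A) = elements in exactly one of A or B
A \ B = {12, 18, 19, 26}
B \ A = {14}
A △ B = {12, 14, 18, 19, 26}

A △ B = {12, 14, 18, 19, 26}


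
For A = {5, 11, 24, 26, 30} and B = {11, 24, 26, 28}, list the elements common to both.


A ∩ B = elements in both A and B
A = {5, 11, 24, 26, 30}
B = {11, 24, 26, 28}
A ∩ B = {11, 24, 26}

A ∩ B = {11, 24, 26}


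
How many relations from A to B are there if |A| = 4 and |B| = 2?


A relation from A to B is any subset of A × B.
|A × B| = 4 × 2 = 8
# relations = 2^|A × B| = 2^8 = 256

Number of relations = 256


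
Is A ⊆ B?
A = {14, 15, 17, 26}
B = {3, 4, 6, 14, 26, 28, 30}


A ⊆ B means every element of A is in B.
Elements in A not in B: {15, 17}
So A ⊄ B.

No, A ⊄ B


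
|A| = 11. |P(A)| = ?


Number of subsets = 2^n
= 2^11
= 2048

|P(A)| = 2048


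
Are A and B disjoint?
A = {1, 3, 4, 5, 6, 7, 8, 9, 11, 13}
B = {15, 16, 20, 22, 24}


Disjoint means A ∩ B = ∅.
A ∩ B = ∅
A ∩ B = ∅, so A and B are disjoint.

Yes, A and B are disjoint


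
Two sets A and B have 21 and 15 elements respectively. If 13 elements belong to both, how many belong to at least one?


|A ∪ B| = |A| + |B| - |A ∩ B|
= 21 + 15 - 13
= 23

|A ∪ B| = 23


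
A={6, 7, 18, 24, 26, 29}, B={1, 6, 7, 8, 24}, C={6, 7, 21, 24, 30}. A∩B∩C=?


A ∩ B = {6, 7, 24}
(A ∩ B) ∩ C = {6, 7, 24}

A ∩ B ∩ C = {6, 7, 24}


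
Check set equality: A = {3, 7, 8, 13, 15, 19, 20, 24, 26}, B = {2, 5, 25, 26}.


Two sets are equal iff they have exactly the same elements.
A = {3, 7, 8, 13, 15, 19, 20, 24, 26}
B = {2, 5, 25, 26}
Differences: {2, 3, 5, 7, 8, 13, 15, 19, 20, 24, 25}
A ≠ B

No, A ≠ B


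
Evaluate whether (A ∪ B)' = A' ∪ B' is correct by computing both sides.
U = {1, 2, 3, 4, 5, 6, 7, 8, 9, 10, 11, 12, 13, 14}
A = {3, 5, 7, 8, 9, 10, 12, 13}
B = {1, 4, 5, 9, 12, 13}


LHS: A ∪ B = {1, 3, 4, 5, 7, 8, 9, 10, 12, 13}
(A ∪ B)' = U \ (A ∪ B) = {2, 6, 11, 14}
A' = {1, 2, 4, 6, 11, 14}, B' = {2, 3, 6, 7, 8, 10, 11, 14}
Claimed RHS: A' ∪ B' = {1, 2, 3, 4, 6, 7, 8, 10, 11, 14}
Identity is INVALID: LHS = {2, 6, 11, 14} but the RHS claimed here equals {1, 2, 3, 4, 6, 7, 8, 10, 11, 14}. The correct form is (A ∪ B)' = A' ∩ B'.

Identity is invalid: (A ∪ B)' = {2, 6, 11, 14} but A' ∪ B' = {1, 2, 3, 4, 6, 7, 8, 10, 11, 14}. The correct De Morgan law is (A ∪ B)' = A' ∩ B'.


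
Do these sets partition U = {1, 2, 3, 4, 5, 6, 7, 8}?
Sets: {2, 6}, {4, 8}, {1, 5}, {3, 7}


A partition requires: (1) non-empty parts, (2) pairwise disjoint, (3) union = U
Parts: {2, 6}, {4, 8}, {1, 5}, {3, 7}
Union of parts: {1, 2, 3, 4, 5, 6, 7, 8}
U = {1, 2, 3, 4, 5, 6, 7, 8}
All non-empty? True
Pairwise disjoint? True
Covers U? True

Yes, valid partition


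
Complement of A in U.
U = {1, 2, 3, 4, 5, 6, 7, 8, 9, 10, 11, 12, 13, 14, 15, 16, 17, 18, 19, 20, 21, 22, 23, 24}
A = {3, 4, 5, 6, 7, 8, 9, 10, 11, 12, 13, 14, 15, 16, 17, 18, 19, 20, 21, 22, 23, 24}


Aᶜ = U \ A = elements in U but not in A
U = {1, 2, 3, 4, 5, 6, 7, 8, 9, 10, 11, 12, 13, 14, 15, 16, 17, 18, 19, 20, 21, 22, 23, 24}
A = {3, 4, 5, 6, 7, 8, 9, 10, 11, 12, 13, 14, 15, 16, 17, 18, 19, 20, 21, 22, 23, 24}
Aᶜ = {1, 2}

Aᶜ = {1, 2}


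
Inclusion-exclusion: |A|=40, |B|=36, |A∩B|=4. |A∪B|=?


|A ∪ B| = |A| + |B| - |A ∩ B|
= 40 + 36 - 4
= 72

|A ∪ B| = 72


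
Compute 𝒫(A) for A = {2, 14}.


|A| = 2, so |P(A)| = 2^2 = 4
Enumerate subsets by cardinality (0 to 2):
∅, {2}, {14}, {2, 14}

P(A) has 4 subsets: ∅, {2}, {14}, {2, 14}


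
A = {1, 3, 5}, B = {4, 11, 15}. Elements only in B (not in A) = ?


A = {1, 3, 5}
B = {4, 11, 15}
Region: only in B (not in A)
Elements: {4, 11, 15}

Elements only in B (not in A): {4, 11, 15}


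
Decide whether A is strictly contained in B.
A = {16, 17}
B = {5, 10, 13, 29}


A ⊂ B requires: A ⊆ B AND A ≠ B.
A ⊆ B? No
A ⊄ B, so A is not a proper subset.

No, A is not a proper subset of B


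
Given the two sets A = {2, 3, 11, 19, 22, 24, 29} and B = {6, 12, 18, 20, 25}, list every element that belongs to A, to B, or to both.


A ∪ B = all elements in A or B (or both)
A = {2, 3, 11, 19, 22, 24, 29}
B = {6, 12, 18, 20, 25}
A ∪ B = {2, 3, 6, 11, 12, 18, 19, 20, 22, 24, 25, 29}

A ∪ B = {2, 3, 6, 11, 12, 18, 19, 20, 22, 24, 25, 29}


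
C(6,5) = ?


C(n,k) = n! / (k!(n-k)!)
C(6,5) = 6! / (5!1!)
= 6

C(6,5) = 6


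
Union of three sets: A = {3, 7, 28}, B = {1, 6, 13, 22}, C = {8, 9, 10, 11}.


A ∪ B = {1, 3, 6, 7, 13, 22, 28}
(A ∪ B) ∪ C = {1, 3, 6, 7, 8, 9, 10, 11, 13, 22, 28}

A ∪ B ∪ C = {1, 3, 6, 7, 8, 9, 10, 11, 13, 22, 28}


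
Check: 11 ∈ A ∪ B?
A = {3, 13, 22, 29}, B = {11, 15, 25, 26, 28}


A = {3, 13, 22, 29}, B = {11, 15, 25, 26, 28}
A ∪ B = all elements in A or B
A ∪ B = {3, 11, 13, 15, 22, 25, 26, 28, 29}
Checking if 11 ∈ A ∪ B
11 is in A ∪ B → True

11 ∈ A ∪ B


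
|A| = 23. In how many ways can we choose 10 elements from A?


C(n,k) = n! / (k!(n-k)!)
C(23,10) = 23! / (10!13!)
= 1144066

C(23,10) = 1144066


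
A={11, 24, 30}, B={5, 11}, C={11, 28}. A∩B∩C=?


A ∩ B = {11}
(A ∩ B) ∩ C = {11}

A ∩ B ∩ C = {11}


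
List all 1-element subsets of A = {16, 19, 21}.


|A| = 3, so A has C(3,1) = 3 subsets of size 1.
Enumerate by choosing 1 elements from A at a time:
{16}, {19}, {21}

1-element subsets (3 total): {16}, {19}, {21}


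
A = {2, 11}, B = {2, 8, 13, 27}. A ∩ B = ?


A ∩ B = elements in both A and B
A = {2, 11}
B = {2, 8, 13, 27}
A ∩ B = {2}

A ∩ B = {2}


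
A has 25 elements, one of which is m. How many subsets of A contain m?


Subsets of A containing m correspond to subsets of A \ {m}, which has 24 elements.
Count = 2^(n-1) = 2^24
= 16777216

Number of subsets containing m = 16777216


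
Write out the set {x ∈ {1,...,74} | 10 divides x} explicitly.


Checking each candidate:
Condition: multiples of 10 in {1,...,74}
Result = {10, 20, 30, 40, 50, 60, 70}

{10, 20, 30, 40, 50, 60, 70}


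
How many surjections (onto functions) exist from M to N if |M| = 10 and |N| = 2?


n = |M| = 10, k = |N| = 2. Surjections via inclusion-exclusion:
S(n,k) = Σ(-1)^i × C(k,i) × (k-i)^n, i=0 to k
i=0: (-1)^0×C(2,0)×2^10 = 1024
i=1: (-1)^1×C(2,1)×1^10 = -2
i=2: (-1)^2×C(2,2)×0^10 = 0
Total = 1022

Number of surjections = 1022


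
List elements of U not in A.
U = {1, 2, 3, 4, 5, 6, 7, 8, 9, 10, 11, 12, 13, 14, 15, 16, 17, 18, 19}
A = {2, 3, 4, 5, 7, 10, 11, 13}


Aᶜ = U \ A = elements in U but not in A
U = {1, 2, 3, 4, 5, 6, 7, 8, 9, 10, 11, 12, 13, 14, 15, 16, 17, 18, 19}
A = {2, 3, 4, 5, 7, 10, 11, 13}
Aᶜ = {1, 6, 8, 9, 12, 14, 15, 16, 17, 18, 19}

Aᶜ = {1, 6, 8, 9, 12, 14, 15, 16, 17, 18, 19}


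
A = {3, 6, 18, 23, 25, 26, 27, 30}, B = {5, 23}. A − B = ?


A \ B = elements in A but not in B
A = {3, 6, 18, 23, 25, 26, 27, 30}
B = {5, 23}
Remove from A any elements in B
A \ B = {3, 6, 18, 25, 26, 27, 30}

A \ B = {3, 6, 18, 25, 26, 27, 30}


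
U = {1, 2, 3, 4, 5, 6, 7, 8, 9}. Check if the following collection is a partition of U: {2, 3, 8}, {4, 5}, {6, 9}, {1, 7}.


A partition requires: (1) non-empty parts, (2) pairwise disjoint, (3) union = U
Parts: {2, 3, 8}, {4, 5}, {6, 9}, {1, 7}
Union of parts: {1, 2, 3, 4, 5, 6, 7, 8, 9}
U = {1, 2, 3, 4, 5, 6, 7, 8, 9}
All non-empty? True
Pairwise disjoint? True
Covers U? True

Yes, valid partition


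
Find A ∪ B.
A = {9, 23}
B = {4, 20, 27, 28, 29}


A ∪ B = all elements in A or B (or both)
A = {9, 23}
B = {4, 20, 27, 28, 29}
A ∪ B = {4, 9, 20, 23, 27, 28, 29}

A ∪ B = {4, 9, 20, 23, 27, 28, 29}


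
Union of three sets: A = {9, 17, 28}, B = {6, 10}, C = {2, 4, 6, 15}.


A ∪ B = {6, 9, 10, 17, 28}
(A ∪ B) ∪ C = {2, 4, 6, 9, 10, 15, 17, 28}

A ∪ B ∪ C = {2, 4, 6, 9, 10, 15, 17, 28}


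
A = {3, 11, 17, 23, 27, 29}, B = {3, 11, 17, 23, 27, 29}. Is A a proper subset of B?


A ⊂ B requires: A ⊆ B AND A ≠ B.
A ⊆ B? Yes
A = B? Yes
A = B, so A is not a PROPER subset.

No, A is not a proper subset of B


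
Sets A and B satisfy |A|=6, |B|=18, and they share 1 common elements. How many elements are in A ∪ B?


|A ∪ B| = |A| + |B| - |A ∩ B|
= 6 + 18 - 1
= 23

|A ∪ B| = 23


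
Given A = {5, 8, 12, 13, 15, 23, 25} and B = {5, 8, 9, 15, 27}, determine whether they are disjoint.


Disjoint means A ∩ B = ∅.
A ∩ B = {5, 8, 15}
A ∩ B ≠ ∅, so A and B are NOT disjoint.

No, A and B are not disjoint (A ∩ B = {5, 8, 15})


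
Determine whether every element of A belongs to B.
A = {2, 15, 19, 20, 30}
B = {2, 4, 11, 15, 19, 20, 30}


A ⊆ B means every element of A is in B.
All elements of A are in B.
So A ⊆ B.

Yes, A ⊆ B


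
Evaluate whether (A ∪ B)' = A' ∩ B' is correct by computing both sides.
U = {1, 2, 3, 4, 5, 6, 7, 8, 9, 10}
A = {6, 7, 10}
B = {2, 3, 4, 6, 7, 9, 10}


LHS: A ∪ B = {2, 3, 4, 6, 7, 9, 10}
(A ∪ B)' = U \ (A ∪ B) = {1, 5, 8}
A' = {1, 2, 3, 4, 5, 8, 9}, B' = {1, 5, 8}
Claimed RHS: A' ∩ B' = {1, 5, 8}
Identity is VALID: LHS = RHS = {1, 5, 8} ✓

Identity is valid. (A ∪ B)' = A' ∩ B' = {1, 5, 8}


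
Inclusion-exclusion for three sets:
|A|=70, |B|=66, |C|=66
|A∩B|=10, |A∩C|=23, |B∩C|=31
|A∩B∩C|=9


|A∪B∪C| = |A|+|B|+|C| - |A∩B|-|A∩C|-|B∩C| + |A∩B∩C|
= 70+66+66 - 10-23-31 + 9
= 202 - 64 + 9
= 147

|A ∪ B ∪ C| = 147


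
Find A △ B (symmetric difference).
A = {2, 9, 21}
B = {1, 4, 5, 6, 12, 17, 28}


A △ B = (A \ B) ∪ (B \ A) = elements in exactly one of A or B
A \ B = {2, 9, 21}
B \ A = {1, 4, 5, 6, 12, 17, 28}
A △ B = {1, 2, 4, 5, 6, 9, 12, 17, 21, 28}

A △ B = {1, 2, 4, 5, 6, 9, 12, 17, 21, 28}


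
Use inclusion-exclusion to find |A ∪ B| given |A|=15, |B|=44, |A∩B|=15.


|A ∪ B| = |A| + |B| - |A ∩ B|
= 15 + 44 - 15
= 44

|A ∪ B| = 44


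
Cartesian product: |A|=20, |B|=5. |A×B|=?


|A × B| = |A| × |B|
= 20 × 5
= 100

|A × B| = 100


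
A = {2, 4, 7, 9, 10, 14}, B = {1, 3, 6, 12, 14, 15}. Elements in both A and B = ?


A = {2, 4, 7, 9, 10, 14}
B = {1, 3, 6, 12, 14, 15}
Region: in both A and B
Elements: {14}

Elements in both A and B: {14}


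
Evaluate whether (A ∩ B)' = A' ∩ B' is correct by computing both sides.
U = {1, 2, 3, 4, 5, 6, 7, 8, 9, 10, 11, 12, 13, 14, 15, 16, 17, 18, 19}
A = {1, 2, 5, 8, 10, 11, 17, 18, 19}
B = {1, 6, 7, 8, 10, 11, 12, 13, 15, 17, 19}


LHS: A ∩ B = {1, 8, 10, 11, 17, 19}
(A ∩ B)' = U \ (A ∩ B) = {2, 3, 4, 5, 6, 7, 9, 12, 13, 14, 15, 16, 18}
A' = {3, 4, 6, 7, 9, 12, 13, 14, 15, 16}, B' = {2, 3, 4, 5, 9, 14, 16, 18}
Claimed RHS: A' ∩ B' = {3, 4, 9, 14, 16}
Identity is INVALID: LHS = {2, 3, 4, 5, 6, 7, 9, 12, 13, 14, 15, 16, 18} but the RHS claimed here equals {3, 4, 9, 14, 16}. The correct form is (A ∩ B)' = A' ∪ B'.

Identity is invalid: (A ∩ B)' = {2, 3, 4, 5, 6, 7, 9, 12, 13, 14, 15, 16, 18} but A' ∩ B' = {3, 4, 9, 14, 16}. The correct De Morgan law is (A ∩ B)' = A' ∪ B'.


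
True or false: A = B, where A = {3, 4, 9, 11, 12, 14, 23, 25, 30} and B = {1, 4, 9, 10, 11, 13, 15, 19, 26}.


Two sets are equal iff they have exactly the same elements.
A = {3, 4, 9, 11, 12, 14, 23, 25, 30}
B = {1, 4, 9, 10, 11, 13, 15, 19, 26}
Differences: {1, 3, 10, 12, 13, 14, 15, 19, 23, 25, 26, 30}
A ≠ B

No, A ≠ B


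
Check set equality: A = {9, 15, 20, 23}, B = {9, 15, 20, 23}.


Two sets are equal iff they have exactly the same elements.
A = {9, 15, 20, 23}
B = {9, 15, 20, 23}
Same elements → A = B

Yes, A = B


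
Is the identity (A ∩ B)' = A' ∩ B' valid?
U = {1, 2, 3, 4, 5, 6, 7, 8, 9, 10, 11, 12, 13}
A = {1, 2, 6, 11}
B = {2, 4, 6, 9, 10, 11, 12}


LHS: A ∩ B = {2, 6, 11}
(A ∩ B)' = U \ (A ∩ B) = {1, 3, 4, 5, 7, 8, 9, 10, 12, 13}
A' = {3, 4, 5, 7, 8, 9, 10, 12, 13}, B' = {1, 3, 5, 7, 8, 13}
Claimed RHS: A' ∩ B' = {3, 5, 7, 8, 13}
Identity is INVALID: LHS = {1, 3, 4, 5, 7, 8, 9, 10, 12, 13} but the RHS claimed here equals {3, 5, 7, 8, 13}. The correct form is (A ∩ B)' = A' ∪ B'.

Identity is invalid: (A ∩ B)' = {1, 3, 4, 5, 7, 8, 9, 10, 12, 13} but A' ∩ B' = {3, 5, 7, 8, 13}. The correct De Morgan law is (A ∩ B)' = A' ∪ B'.


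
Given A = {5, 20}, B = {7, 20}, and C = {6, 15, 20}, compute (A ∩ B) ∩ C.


A ∩ B = {20}
(A ∩ B) ∩ C = {20}

A ∩ B ∩ C = {20}


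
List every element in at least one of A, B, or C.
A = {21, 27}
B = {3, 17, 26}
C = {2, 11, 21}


A ∪ B = {3, 17, 21, 26, 27}
(A ∪ B) ∪ C = {2, 3, 11, 17, 21, 26, 27}

A ∪ B ∪ C = {2, 3, 11, 17, 21, 26, 27}


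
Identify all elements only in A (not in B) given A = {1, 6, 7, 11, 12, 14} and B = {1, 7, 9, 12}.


A = {1, 6, 7, 11, 12, 14}
B = {1, 7, 9, 12}
Region: only in A (not in B)
Elements: {6, 11, 14}

Elements only in A (not in B): {6, 11, 14}


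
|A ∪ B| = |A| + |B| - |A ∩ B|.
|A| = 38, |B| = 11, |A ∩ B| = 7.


|A ∪ B| = |A| + |B| - |A ∩ B|
= 38 + 11 - 7
= 42

|A ∪ B| = 42


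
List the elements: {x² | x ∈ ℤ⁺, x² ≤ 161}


Checking each candidate:
Condition: positive perfect squares ≤ 161
Result = {1, 4, 9, 16, 25, 36, 49, 64, 81, 100, 121, 144}

{1, 4, 9, 16, 25, 36, 49, 64, 81, 100, 121, 144}


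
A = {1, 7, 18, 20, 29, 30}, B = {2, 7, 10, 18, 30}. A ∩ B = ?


A ∩ B = elements in both A and B
A = {1, 7, 18, 20, 29, 30}
B = {2, 7, 10, 18, 30}
A ∩ B = {7, 18, 30}

A ∩ B = {7, 18, 30}


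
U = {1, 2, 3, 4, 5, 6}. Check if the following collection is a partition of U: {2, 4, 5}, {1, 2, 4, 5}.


A partition requires: (1) non-empty parts, (2) pairwise disjoint, (3) union = U
Parts: {2, 4, 5}, {1, 2, 4, 5}
Union of parts: {1, 2, 4, 5}
U = {1, 2, 3, 4, 5, 6}
All non-empty? True
Pairwise disjoint? False
Covers U? False

No, not a valid partition


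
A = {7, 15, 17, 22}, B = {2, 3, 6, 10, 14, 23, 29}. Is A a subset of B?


A ⊆ B means every element of A is in B.
Elements in A not in B: {7, 15, 17, 22}
So A ⊄ B.

No, A ⊄ B


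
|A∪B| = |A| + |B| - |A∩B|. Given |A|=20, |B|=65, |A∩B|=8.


|A ∪ B| = |A| + |B| - |A ∩ B|
= 20 + 65 - 8
= 77

|A ∪ B| = 77


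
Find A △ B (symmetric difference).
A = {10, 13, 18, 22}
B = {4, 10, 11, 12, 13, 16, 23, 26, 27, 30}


A △ B = (A \ B) ∪ (B \ A) = elements in exactly one of A or B
A \ B = {18, 22}
B \ A = {4, 11, 12, 16, 23, 26, 27, 30}
A △ B = {4, 11, 12, 16, 18, 22, 23, 26, 27, 30}

A △ B = {4, 11, 12, 16, 18, 22, 23, 26, 27, 30}


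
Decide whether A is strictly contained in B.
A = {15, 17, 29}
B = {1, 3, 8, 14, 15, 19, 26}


A ⊂ B requires: A ⊆ B AND A ≠ B.
A ⊆ B? No
A ⊄ B, so A is not a proper subset.

No, A is not a proper subset of B


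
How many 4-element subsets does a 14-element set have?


C(n,k) = n! / (k!(n-k)!)
C(14,4) = 14! / (4!10!)
= 1001

C(14,4) = 1001


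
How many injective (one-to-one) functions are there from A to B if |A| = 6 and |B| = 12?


An injection sends each of |A| = 6 inputs to a distinct output in B.
# injections = |B|·(|B|-1)·…·(|B|-|A|+1) = 12! / (12 - 6)!
= 12 × 11 × 10 × 9 × 8 × 7
= 665280

Number of injections = 665280


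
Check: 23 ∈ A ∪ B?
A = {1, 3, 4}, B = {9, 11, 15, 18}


A = {1, 3, 4}, B = {9, 11, 15, 18}
A ∪ B = all elements in A or B
A ∪ B = {1, 3, 4, 9, 11, 15, 18}
Checking if 23 ∈ A ∪ B
23 is not in A ∪ B → False

23 ∉ A ∪ B


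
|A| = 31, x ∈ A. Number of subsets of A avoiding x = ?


Subsets of A avoiding x are subsets of A \ {x}, which has 30 elements.
Count = 2^(n-1) = 2^30
= 1073741824

Number of subsets avoiding x = 1073741824


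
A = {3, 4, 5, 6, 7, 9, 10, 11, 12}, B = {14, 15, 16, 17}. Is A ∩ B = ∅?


Disjoint means A ∩ B = ∅.
A ∩ B = ∅
A ∩ B = ∅, so A and B are disjoint.

Yes, A and B are disjoint


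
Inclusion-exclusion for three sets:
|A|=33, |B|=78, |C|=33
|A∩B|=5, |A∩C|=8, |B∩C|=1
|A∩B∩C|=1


|A∪B∪C| = |A|+|B|+|C| - |A∩B|-|A∩C|-|B∩C| + |A∩B∩C|
= 33+78+33 - 5-8-1 + 1
= 144 - 14 + 1
= 131

|A ∪ B ∪ C| = 131


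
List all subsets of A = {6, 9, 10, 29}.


|A| = 4, so |P(A)| = 2^4 = 16
Enumerate subsets by cardinality (0 to 4):
∅, {6}, {9}, {10}, {29}, {6, 9}, {6, 10}, {6, 29}, {9, 10}, {9, 29}, {10, 29}, {6, 9, 10}, {6, 9, 29}, {6, 10, 29}, {9, 10, 29}, {6, 9, 10, 29}

P(A) has 16 subsets: ∅, {6}, {9}, {10}, {29}, {6, 9}, {6, 10}, {6, 29}, {9, 10}, {9, 29}, {10, 29}, {6, 9, 10}, {6, 9, 29}, {6, 10, 29}, {9, 10, 29}, {6, 9, 10, 29}


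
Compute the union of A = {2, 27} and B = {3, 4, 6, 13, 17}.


A ∪ B = all elements in A or B (or both)
A = {2, 27}
B = {3, 4, 6, 13, 17}
A ∪ B = {2, 3, 4, 6, 13, 17, 27}

A ∪ B = {2, 3, 4, 6, 13, 17, 27}


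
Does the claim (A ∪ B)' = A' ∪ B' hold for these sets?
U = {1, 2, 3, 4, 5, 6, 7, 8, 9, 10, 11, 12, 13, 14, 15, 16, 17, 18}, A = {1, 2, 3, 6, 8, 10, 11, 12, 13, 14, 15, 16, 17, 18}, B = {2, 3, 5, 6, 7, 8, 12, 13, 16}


LHS: A ∪ B = {1, 2, 3, 5, 6, 7, 8, 10, 11, 12, 13, 14, 15, 16, 17, 18}
(A ∪ B)' = U \ (A ∪ B) = {4, 9}
A' = {4, 5, 7, 9}, B' = {1, 4, 9, 10, 11, 14, 15, 17, 18}
Claimed RHS: A' ∪ B' = {1, 4, 5, 7, 9, 10, 11, 14, 15, 17, 18}
Identity is INVALID: LHS = {4, 9} but the RHS claimed here equals {1, 4, 5, 7, 9, 10, 11, 14, 15, 17, 18}. The correct form is (A ∪ B)' = A' ∩ B'.

Identity is invalid: (A ∪ B)' = {4, 9} but A' ∪ B' = {1, 4, 5, 7, 9, 10, 11, 14, 15, 17, 18}. The correct De Morgan law is (A ∪ B)' = A' ∩ B'.


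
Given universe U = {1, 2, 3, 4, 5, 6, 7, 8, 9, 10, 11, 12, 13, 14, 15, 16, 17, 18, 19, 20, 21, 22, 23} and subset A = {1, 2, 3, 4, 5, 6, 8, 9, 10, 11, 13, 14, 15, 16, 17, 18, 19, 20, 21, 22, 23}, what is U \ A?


Aᶜ = U \ A = elements in U but not in A
U = {1, 2, 3, 4, 5, 6, 7, 8, 9, 10, 11, 12, 13, 14, 15, 16, 17, 18, 19, 20, 21, 22, 23}
A = {1, 2, 3, 4, 5, 6, 8, 9, 10, 11, 13, 14, 15, 16, 17, 18, 19, 20, 21, 22, 23}
Aᶜ = {7, 12}

Aᶜ = {7, 12}


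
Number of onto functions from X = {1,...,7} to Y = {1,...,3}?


n = |X| = 7, k = |Y| = 3. Surjections via inclusion-exclusion:
S(n,k) = Σ(-1)^i × C(k,i) × (k-i)^n, i=0 to k
i=0: (-1)^0×C(3,0)×3^7 = 2187
i=1: (-1)^1×C(3,1)×2^7 = -384
i=2: (-1)^2×C(3,2)×1^7 = 3
i=3: (-1)^3×C(3,3)×0^7 = 0
Total = 1806

Number of surjections = 1806


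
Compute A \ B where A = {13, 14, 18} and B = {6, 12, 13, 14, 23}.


A \ B = elements in A but not in B
A = {13, 14, 18}
B = {6, 12, 13, 14, 23}
Remove from A any elements in B
A \ B = {18}

A \ B = {18}


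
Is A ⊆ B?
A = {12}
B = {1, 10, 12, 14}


A ⊆ B means every element of A is in B.
All elements of A are in B.
So A ⊆ B.

Yes, A ⊆ B


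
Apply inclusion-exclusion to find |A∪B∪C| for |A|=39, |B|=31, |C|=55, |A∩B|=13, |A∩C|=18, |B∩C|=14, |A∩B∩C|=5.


|A∪B∪C| = |A|+|B|+|C| - |A∩B|-|A∩C|-|B∩C| + |A∩B∩C|
= 39+31+55 - 13-18-14 + 5
= 125 - 45 + 5
= 85

|A ∪ B ∪ C| = 85


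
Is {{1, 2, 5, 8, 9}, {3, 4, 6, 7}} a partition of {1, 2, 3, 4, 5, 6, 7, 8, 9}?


A partition requires: (1) non-empty parts, (2) pairwise disjoint, (3) union = U
Parts: {1, 2, 5, 8, 9}, {3, 4, 6, 7}
Union of parts: {1, 2, 3, 4, 5, 6, 7, 8, 9}
U = {1, 2, 3, 4, 5, 6, 7, 8, 9}
All non-empty? True
Pairwise disjoint? True
Covers U? True

Yes, valid partition


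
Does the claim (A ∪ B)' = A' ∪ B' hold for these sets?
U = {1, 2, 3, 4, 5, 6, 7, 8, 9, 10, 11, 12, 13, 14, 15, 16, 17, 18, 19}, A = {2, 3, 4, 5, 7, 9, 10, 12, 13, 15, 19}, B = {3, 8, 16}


LHS: A ∪ B = {2, 3, 4, 5, 7, 8, 9, 10, 12, 13, 15, 16, 19}
(A ∪ B)' = U \ (A ∪ B) = {1, 6, 11, 14, 17, 18}
A' = {1, 6, 8, 11, 14, 16, 17, 18}, B' = {1, 2, 4, 5, 6, 7, 9, 10, 11, 12, 13, 14, 15, 17, 18, 19}
Claimed RHS: A' ∪ B' = {1, 2, 4, 5, 6, 7, 8, 9, 10, 11, 12, 13, 14, 15, 16, 17, 18, 19}
Identity is INVALID: LHS = {1, 6, 11, 14, 17, 18} but the RHS claimed here equals {1, 2, 4, 5, 6, 7, 8, 9, 10, 11, 12, 13, 14, 15, 16, 17, 18, 19}. The correct form is (A ∪ B)' = A' ∩ B'.

Identity is invalid: (A ∪ B)' = {1, 6, 11, 14, 17, 18} but A' ∪ B' = {1, 2, 4, 5, 6, 7, 8, 9, 10, 11, 12, 13, 14, 15, 16, 17, 18, 19}. The correct De Morgan law is (A ∪ B)' = A' ∩ B'.


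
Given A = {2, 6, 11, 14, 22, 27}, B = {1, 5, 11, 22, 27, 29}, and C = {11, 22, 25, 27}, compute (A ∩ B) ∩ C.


A ∩ B = {11, 22, 27}
(A ∩ B) ∩ C = {11, 22, 27}

A ∩ B ∩ C = {11, 22, 27}


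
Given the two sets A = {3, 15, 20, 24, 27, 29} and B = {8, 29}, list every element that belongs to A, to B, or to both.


A ∪ B = all elements in A or B (or both)
A = {3, 15, 20, 24, 27, 29}
B = {8, 29}
A ∪ B = {3, 8, 15, 20, 24, 27, 29}

A ∪ B = {3, 8, 15, 20, 24, 27, 29}


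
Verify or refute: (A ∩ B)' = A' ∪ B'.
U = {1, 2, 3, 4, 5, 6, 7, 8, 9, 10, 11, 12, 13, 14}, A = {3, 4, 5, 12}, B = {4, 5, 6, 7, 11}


LHS: A ∩ B = {4, 5}
(A ∩ B)' = U \ (A ∩ B) = {1, 2, 3, 6, 7, 8, 9, 10, 11, 12, 13, 14}
A' = {1, 2, 6, 7, 8, 9, 10, 11, 13, 14}, B' = {1, 2, 3, 8, 9, 10, 12, 13, 14}
Claimed RHS: A' ∪ B' = {1, 2, 3, 6, 7, 8, 9, 10, 11, 12, 13, 14}
Identity is VALID: LHS = RHS = {1, 2, 3, 6, 7, 8, 9, 10, 11, 12, 13, 14} ✓

Identity is valid. (A ∩ B)' = A' ∪ B' = {1, 2, 3, 6, 7, 8, 9, 10, 11, 12, 13, 14}


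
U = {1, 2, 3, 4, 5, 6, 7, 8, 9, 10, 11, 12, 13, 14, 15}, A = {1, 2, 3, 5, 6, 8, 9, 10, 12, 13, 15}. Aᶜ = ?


Aᶜ = U \ A = elements in U but not in A
U = {1, 2, 3, 4, 5, 6, 7, 8, 9, 10, 11, 12, 13, 14, 15}
A = {1, 2, 3, 5, 6, 8, 9, 10, 12, 13, 15}
Aᶜ = {4, 7, 11, 14}

Aᶜ = {4, 7, 11, 14}


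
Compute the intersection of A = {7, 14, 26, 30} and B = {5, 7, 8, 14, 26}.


A ∩ B = elements in both A and B
A = {7, 14, 26, 30}
B = {5, 7, 8, 14, 26}
A ∩ B = {7, 14, 26}

A ∩ B = {7, 14, 26}


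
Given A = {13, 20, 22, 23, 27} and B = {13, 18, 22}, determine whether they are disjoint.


Disjoint means A ∩ B = ∅.
A ∩ B = {13, 22}
A ∩ B ≠ ∅, so A and B are NOT disjoint.

No, A and B are not disjoint (A ∩ B = {13, 22})


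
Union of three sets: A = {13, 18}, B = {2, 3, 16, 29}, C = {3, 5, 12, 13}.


A ∪ B = {2, 3, 13, 16, 18, 29}
(A ∪ B) ∪ C = {2, 3, 5, 12, 13, 16, 18, 29}

A ∪ B ∪ C = {2, 3, 5, 12, 13, 16, 18, 29}


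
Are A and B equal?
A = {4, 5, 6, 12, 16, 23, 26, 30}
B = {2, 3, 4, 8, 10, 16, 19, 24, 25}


Two sets are equal iff they have exactly the same elements.
A = {4, 5, 6, 12, 16, 23, 26, 30}
B = {2, 3, 4, 8, 10, 16, 19, 24, 25}
Differences: {2, 3, 5, 6, 8, 10, 12, 19, 23, 24, 25, 26, 30}
A ≠ B

No, A ≠ B


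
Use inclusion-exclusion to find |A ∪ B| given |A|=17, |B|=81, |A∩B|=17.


|A ∪ B| = |A| + |B| - |A ∩ B|
= 17 + 81 - 17
= 81

|A ∪ B| = 81


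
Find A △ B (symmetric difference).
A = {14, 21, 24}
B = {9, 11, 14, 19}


A △ B = (A \ B) ∪ (B \ A) = elements in exactly one of A or B
A \ B = {21, 24}
B \ A = {9, 11, 19}
A △ B = {9, 11, 19, 21, 24}

A △ B = {9, 11, 19, 21, 24}


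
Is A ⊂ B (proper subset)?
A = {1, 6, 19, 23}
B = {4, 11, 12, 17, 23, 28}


A ⊂ B requires: A ⊆ B AND A ≠ B.
A ⊆ B? No
A ⊄ B, so A is not a proper subset.

No, A is not a proper subset of B


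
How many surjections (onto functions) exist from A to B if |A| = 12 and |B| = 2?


n = |A| = 12, k = |B| = 2. Surjections via inclusion-exclusion:
S(n,k) = Σ(-1)^i × C(k,i) × (k-i)^n, i=0 to k
i=0: (-1)^0×C(2,0)×2^12 = 4096
i=1: (-1)^1×C(2,1)×1^12 = -2
i=2: (-1)^2×C(2,2)×0^12 = 0
Total = 4094

Number of surjections = 4094


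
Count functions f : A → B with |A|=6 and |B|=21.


Each of |A| = 6 inputs maps to any of |B| = 21 outputs.
# functions = |B|^|A| = 21^6
= 85766121

Number of functions = 85766121


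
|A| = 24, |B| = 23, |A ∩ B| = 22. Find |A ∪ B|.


|A ∪ B| = |A| + |B| - |A ∩ B|
= 24 + 23 - 22
= 25

|A ∪ B| = 25


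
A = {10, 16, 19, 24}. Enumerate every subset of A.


|A| = 4, so |P(A)| = 2^4 = 16
Enumerate subsets by cardinality (0 to 4):
∅, {10}, {16}, {19}, {24}, {10, 16}, {10, 19}, {10, 24}, {16, 19}, {16, 24}, {19, 24}, {10, 16, 19}, {10, 16, 24}, {10, 19, 24}, {16, 19, 24}, {10, 16, 19, 24}

P(A) has 16 subsets: ∅, {10}, {16}, {19}, {24}, {10, 16}, {10, 19}, {10, 24}, {16, 19}, {16, 24}, {19, 24}, {10, 16, 19}, {10, 16, 24}, {10, 19, 24}, {16, 19, 24}, {10, 16, 19, 24}


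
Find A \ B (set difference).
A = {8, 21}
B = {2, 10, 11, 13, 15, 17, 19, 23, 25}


A \ B = elements in A but not in B
A = {8, 21}
B = {2, 10, 11, 13, 15, 17, 19, 23, 25}
Remove from A any elements in B
A \ B = {8, 21}

A \ B = {8, 21}


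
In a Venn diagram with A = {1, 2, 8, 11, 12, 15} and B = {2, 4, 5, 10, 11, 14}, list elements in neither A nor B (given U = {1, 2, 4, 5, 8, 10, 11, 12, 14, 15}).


A = {1, 2, 8, 11, 12, 15}
B = {2, 4, 5, 10, 11, 14}
Region: in neither A nor B (given U = {1, 2, 4, 5, 8, 10, 11, 12, 14, 15})
Elements: ∅

Elements in neither A nor B (given U = {1, 2, 4, 5, 8, 10, 11, 12, 14, 15}): ∅


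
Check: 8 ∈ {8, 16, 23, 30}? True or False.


A = {8, 16, 23, 30}
Checking if 8 is in A
8 is in A → True

8 ∈ A


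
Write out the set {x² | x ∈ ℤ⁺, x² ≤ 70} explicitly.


Checking each candidate:
Condition: positive perfect squares ≤ 70
Result = {1, 4, 9, 16, 25, 36, 49, 64}

{1, 4, 9, 16, 25, 36, 49, 64}


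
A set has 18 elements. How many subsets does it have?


Number of subsets = 2^n
= 2^18
= 262144

|P(A)| = 262144


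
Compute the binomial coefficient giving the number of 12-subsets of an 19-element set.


C(n,k) = n! / (k!(n-k)!)
C(19,12) = 19! / (12!7!)
= 50388

C(19,12) = 50388


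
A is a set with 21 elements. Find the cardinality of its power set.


Number of subsets = 2^n
= 2^21
= 2097152

|P(A)| = 2097152


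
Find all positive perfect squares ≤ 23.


Checking each candidate:
Condition: positive perfect squares ≤ 23
Result = {1, 4, 9, 16}

{1, 4, 9, 16}


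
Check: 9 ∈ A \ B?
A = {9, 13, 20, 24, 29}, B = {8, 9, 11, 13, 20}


A = {9, 13, 20, 24, 29}, B = {8, 9, 11, 13, 20}
A \ B = elements in A but not in B
A \ B = {24, 29}
Checking if 9 ∈ A \ B
9 is not in A \ B → False

9 ∉ A \ B


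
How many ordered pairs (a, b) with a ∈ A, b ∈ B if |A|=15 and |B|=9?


|A × B| = |A| × |B|
= 15 × 9
= 135

|A × B| = 135


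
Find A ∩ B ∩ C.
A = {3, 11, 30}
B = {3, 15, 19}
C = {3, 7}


A ∩ B = {3}
(A ∩ B) ∩ C = {3}

A ∩ B ∩ C = {3}


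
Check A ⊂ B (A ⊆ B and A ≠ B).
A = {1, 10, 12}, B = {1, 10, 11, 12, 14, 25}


A ⊂ B requires: A ⊆ B AND A ≠ B.
A ⊆ B? Yes
A = B? No
A ⊂ B: Yes (A is a proper subset of B)

Yes, A ⊂ B


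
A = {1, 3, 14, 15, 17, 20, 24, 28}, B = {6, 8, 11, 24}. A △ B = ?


A △ B = (A \ B) ∪ (B \ A) = elements in exactly one of A or B
A \ B = {1, 3, 14, 15, 17, 20, 28}
B \ A = {6, 8, 11}
A △ B = {1, 3, 6, 8, 11, 14, 15, 17, 20, 28}

A △ B = {1, 3, 6, 8, 11, 14, 15, 17, 20, 28}


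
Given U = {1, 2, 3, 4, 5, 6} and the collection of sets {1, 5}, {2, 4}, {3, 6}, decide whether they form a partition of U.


A partition requires: (1) non-empty parts, (2) pairwise disjoint, (3) union = U
Parts: {1, 5}, {2, 4}, {3, 6}
Union of parts: {1, 2, 3, 4, 5, 6}
U = {1, 2, 3, 4, 5, 6}
All non-empty? True
Pairwise disjoint? True
Covers U? True

Yes, valid partition


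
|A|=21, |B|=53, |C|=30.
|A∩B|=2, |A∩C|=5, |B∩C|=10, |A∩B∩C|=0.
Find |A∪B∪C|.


|A∪B∪C| = |A|+|B|+|C| - |A∩B|-|A∩C|-|B∩C| + |A∩B∩C|
= 21+53+30 - 2-5-10 + 0
= 104 - 17 + 0
= 87

|A ∪ B ∪ C| = 87


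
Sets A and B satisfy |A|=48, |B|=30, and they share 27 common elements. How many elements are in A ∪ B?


|A ∪ B| = |A| + |B| - |A ∩ B|
= 48 + 30 - 27
= 51

|A ∪ B| = 51


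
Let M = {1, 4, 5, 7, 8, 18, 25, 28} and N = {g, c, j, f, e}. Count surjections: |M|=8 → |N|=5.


n = |M| = 8, k = |N| = 5. Surjections via inclusion-exclusion:
S(n,k) = Σ(-1)^i × C(k,i) × (k-i)^n, i=0 to k
i=0: (-1)^0×C(5,0)×5^8 = 390625
i=1: (-1)^1×C(5,1)×4^8 = -327680
i=2: (-1)^2×C(5,2)×3^8 = 65610
i=3: (-1)^3×C(5,3)×2^8 = -2560
i=4: (-1)^4×C(5,4)×1^8 = 5
i=5: (-1)^5×C(5,5)×0^8 = 0
Total = 126000

Number of surjections = 126000


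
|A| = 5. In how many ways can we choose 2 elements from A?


C(n,k) = n! / (k!(n-k)!)
C(5,2) = 5! / (2!3!)
= 10

C(5,2) = 10


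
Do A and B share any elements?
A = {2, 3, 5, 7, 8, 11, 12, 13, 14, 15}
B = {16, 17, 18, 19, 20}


Disjoint means A ∩ B = ∅.
A ∩ B = ∅
A ∩ B = ∅, so A and B are disjoint.

No — A and B share no elements (A ∩ B = ∅), so they are disjoint


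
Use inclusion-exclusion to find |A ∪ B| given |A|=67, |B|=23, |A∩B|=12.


|A ∪ B| = |A| + |B| - |A ∩ B|
= 67 + 23 - 12
= 78

|A ∪ B| = 78


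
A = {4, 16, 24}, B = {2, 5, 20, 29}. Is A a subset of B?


A ⊆ B means every element of A is in B.
Elements in A not in B: {4, 16, 24}
So A ⊄ B.

No, A ⊄ B


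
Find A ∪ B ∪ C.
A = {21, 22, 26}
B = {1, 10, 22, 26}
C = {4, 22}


A ∪ B = {1, 10, 21, 22, 26}
(A ∪ B) ∪ C = {1, 4, 10, 21, 22, 26}

A ∪ B ∪ C = {1, 4, 10, 21, 22, 26}


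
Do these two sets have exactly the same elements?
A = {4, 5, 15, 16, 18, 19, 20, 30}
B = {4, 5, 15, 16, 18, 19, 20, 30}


Two sets are equal iff they have exactly the same elements.
A = {4, 5, 15, 16, 18, 19, 20, 30}
B = {4, 5, 15, 16, 18, 19, 20, 30}
Same elements → A = B

Yes, A = B


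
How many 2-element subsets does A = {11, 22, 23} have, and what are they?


|A| = 3, so A has C(3,2) = 3 subsets of size 2.
Enumerate by choosing 2 elements from A at a time:
{11, 22}, {11, 23}, {22, 23}

2-element subsets (3 total): {11, 22}, {11, 23}, {22, 23}


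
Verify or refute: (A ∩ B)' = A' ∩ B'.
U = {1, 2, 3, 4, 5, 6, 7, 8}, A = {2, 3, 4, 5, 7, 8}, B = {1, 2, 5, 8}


LHS: A ∩ B = {2, 5, 8}
(A ∩ B)' = U \ (A ∩ B) = {1, 3, 4, 6, 7}
A' = {1, 6}, B' = {3, 4, 6, 7}
Claimed RHS: A' ∩ B' = {6}
Identity is INVALID: LHS = {1, 3, 4, 6, 7} but the RHS claimed here equals {6}. The correct form is (A ∩ B)' = A' ∪ B'.

Identity is invalid: (A ∩ B)' = {1, 3, 4, 6, 7} but A' ∩ B' = {6}. The correct De Morgan law is (A ∩ B)' = A' ∪ B'.


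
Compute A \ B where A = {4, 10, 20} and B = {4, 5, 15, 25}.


A \ B = elements in A but not in B
A = {4, 10, 20}
B = {4, 5, 15, 25}
Remove from A any elements in B
A \ B = {10, 20}

A \ B = {10, 20}


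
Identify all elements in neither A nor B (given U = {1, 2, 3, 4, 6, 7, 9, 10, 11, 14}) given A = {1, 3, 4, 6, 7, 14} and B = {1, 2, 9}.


A = {1, 3, 4, 6, 7, 14}
B = {1, 2, 9}
Region: in neither A nor B (given U = {1, 2, 3, 4, 6, 7, 9, 10, 11, 14})
Elements: {10, 11}

Elements in neither A nor B (given U = {1, 2, 3, 4, 6, 7, 9, 10, 11, 14}): {10, 11}


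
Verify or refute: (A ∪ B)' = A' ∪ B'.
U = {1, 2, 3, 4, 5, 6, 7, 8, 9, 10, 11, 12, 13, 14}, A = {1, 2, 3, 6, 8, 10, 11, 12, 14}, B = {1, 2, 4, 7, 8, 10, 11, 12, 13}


LHS: A ∪ B = {1, 2, 3, 4, 6, 7, 8, 10, 11, 12, 13, 14}
(A ∪ B)' = U \ (A ∪ B) = {5, 9}
A' = {4, 5, 7, 9, 13}, B' = {3, 5, 6, 9, 14}
Claimed RHS: A' ∪ B' = {3, 4, 5, 6, 7, 9, 13, 14}
Identity is INVALID: LHS = {5, 9} but the RHS claimed here equals {3, 4, 5, 6, 7, 9, 13, 14}. The correct form is (A ∪ B)' = A' ∩ B'.

Identity is invalid: (A ∪ B)' = {5, 9} but A' ∪ B' = {3, 4, 5, 6, 7, 9, 13, 14}. The correct De Morgan law is (A ∪ B)' = A' ∩ B'.


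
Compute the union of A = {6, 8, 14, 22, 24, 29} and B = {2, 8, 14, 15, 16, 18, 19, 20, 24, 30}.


A ∪ B = all elements in A or B (or both)
A = {6, 8, 14, 22, 24, 29}
B = {2, 8, 14, 15, 16, 18, 19, 20, 24, 30}
A ∪ B = {2, 6, 8, 14, 15, 16, 18, 19, 20, 22, 24, 29, 30}

A ∪ B = {2, 6, 8, 14, 15, 16, 18, 19, 20, 22, 24, 29, 30}


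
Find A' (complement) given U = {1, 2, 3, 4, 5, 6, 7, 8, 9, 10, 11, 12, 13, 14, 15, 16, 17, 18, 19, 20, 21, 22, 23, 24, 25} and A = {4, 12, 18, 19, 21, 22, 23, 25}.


Aᶜ = U \ A = elements in U but not in A
U = {1, 2, 3, 4, 5, 6, 7, 8, 9, 10, 11, 12, 13, 14, 15, 16, 17, 18, 19, 20, 21, 22, 23, 24, 25}
A = {4, 12, 18, 19, 21, 22, 23, 25}
Aᶜ = {1, 2, 3, 5, 6, 7, 8, 9, 10, 11, 13, 14, 15, 16, 17, 20, 24}

Aᶜ = {1, 2, 3, 5, 6, 7, 8, 9, 10, 11, 13, 14, 15, 16, 17, 20, 24}


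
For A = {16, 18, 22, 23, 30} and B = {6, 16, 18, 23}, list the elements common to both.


A ∩ B = elements in both A and B
A = {16, 18, 22, 23, 30}
B = {6, 16, 18, 23}
A ∩ B = {16, 18, 23}

A ∩ B = {16, 18, 23}


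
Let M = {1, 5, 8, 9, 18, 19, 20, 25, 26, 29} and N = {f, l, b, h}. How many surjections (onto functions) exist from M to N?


n = |M| = 10, k = |N| = 4. Surjections via inclusion-exclusion:
S(n,k) = Σ(-1)^i × C(k,i) × (k-i)^n, i=0 to k
i=0: (-1)^0×C(4,0)×4^10 = 1048576
i=1: (-1)^1×C(4,1)×3^10 = -236196
i=2: (-1)^2×C(4,2)×2^10 = 6144
i=3: (-1)^3×C(4,3)×1^10 = -4
i=4: (-1)^4×C(4,4)×0^10 = 0
Total = 818520

Number of surjections = 818520


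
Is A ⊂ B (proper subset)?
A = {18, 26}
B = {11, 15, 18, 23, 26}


A ⊂ B requires: A ⊆ B AND A ≠ B.
A ⊆ B? Yes
A = B? No
A ⊂ B: Yes (A is a proper subset of B)

Yes, A ⊂ B


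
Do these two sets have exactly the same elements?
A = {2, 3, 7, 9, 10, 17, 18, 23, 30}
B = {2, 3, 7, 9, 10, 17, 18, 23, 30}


Two sets are equal iff they have exactly the same elements.
A = {2, 3, 7, 9, 10, 17, 18, 23, 30}
B = {2, 3, 7, 9, 10, 17, 18, 23, 30}
Same elements → A = B

Yes, A = B


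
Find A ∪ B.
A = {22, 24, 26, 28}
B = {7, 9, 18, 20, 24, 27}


A ∪ B = all elements in A or B (or both)
A = {22, 24, 26, 28}
B = {7, 9, 18, 20, 24, 27}
A ∪ B = {7, 9, 18, 20, 22, 24, 26, 27, 28}

A ∪ B = {7, 9, 18, 20, 22, 24, 26, 27, 28}


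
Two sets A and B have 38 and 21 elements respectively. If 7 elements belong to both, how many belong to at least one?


|A ∪ B| = |A| + |B| - |A ∩ B|
= 38 + 21 - 7
= 52

|A ∪ B| = 52


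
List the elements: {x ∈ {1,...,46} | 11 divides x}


Checking each candidate:
Condition: multiples of 11 in {1,...,46}
Result = {11, 22, 33, 44}

{11, 22, 33, 44}


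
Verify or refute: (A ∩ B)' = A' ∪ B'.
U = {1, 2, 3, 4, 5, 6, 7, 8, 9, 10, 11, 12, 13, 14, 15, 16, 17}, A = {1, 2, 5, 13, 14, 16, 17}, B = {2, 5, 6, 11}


LHS: A ∩ B = {2, 5}
(A ∩ B)' = U \ (A ∩ B) = {1, 3, 4, 6, 7, 8, 9, 10, 11, 12, 13, 14, 15, 16, 17}
A' = {3, 4, 6, 7, 8, 9, 10, 11, 12, 15}, B' = {1, 3, 4, 7, 8, 9, 10, 12, 13, 14, 15, 16, 17}
Claimed RHS: A' ∪ B' = {1, 3, 4, 6, 7, 8, 9, 10, 11, 12, 13, 14, 15, 16, 17}
Identity is VALID: LHS = RHS = {1, 3, 4, 6, 7, 8, 9, 10, 11, 12, 13, 14, 15, 16, 17} ✓

Identity is valid. (A ∩ B)' = A' ∪ B' = {1, 3, 4, 6, 7, 8, 9, 10, 11, 12, 13, 14, 15, 16, 17}


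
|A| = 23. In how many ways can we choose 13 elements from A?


C(n,k) = n! / (k!(n-k)!)
C(23,13) = 23! / (13!10!)
= 1144066

C(23,13) = 1144066


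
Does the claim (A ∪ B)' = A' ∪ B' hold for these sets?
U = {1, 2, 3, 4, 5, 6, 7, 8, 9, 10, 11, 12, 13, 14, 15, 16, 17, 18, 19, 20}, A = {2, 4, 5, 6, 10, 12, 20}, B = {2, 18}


LHS: A ∪ B = {2, 4, 5, 6, 10, 12, 18, 20}
(A ∪ B)' = U \ (A ∪ B) = {1, 3, 7, 8, 9, 11, 13, 14, 15, 16, 17, 19}
A' = {1, 3, 7, 8, 9, 11, 13, 14, 15, 16, 17, 18, 19}, B' = {1, 3, 4, 5, 6, 7, 8, 9, 10, 11, 12, 13, 14, 15, 16, 17, 19, 20}
Claimed RHS: A' ∪ B' = {1, 3, 4, 5, 6, 7, 8, 9, 10, 11, 12, 13, 14, 15, 16, 17, 18, 19, 20}
Identity is INVALID: LHS = {1, 3, 7, 8, 9, 11, 13, 14, 15, 16, 17, 19} but the RHS claimed here equals {1, 3, 4, 5, 6, 7, 8, 9, 10, 11, 12, 13, 14, 15, 16, 17, 18, 19, 20}. The correct form is (A ∪ B)' = A' ∩ B'.

Identity is invalid: (A ∪ B)' = {1, 3, 7, 8, 9, 11, 13, 14, 15, 16, 17, 19} but A' ∪ B' = {1, 3, 4, 5, 6, 7, 8, 9, 10, 11, 12, 13, 14, 15, 16, 17, 18, 19, 20}. The correct De Morgan law is (A ∪ B)' = A' ∩ B'.


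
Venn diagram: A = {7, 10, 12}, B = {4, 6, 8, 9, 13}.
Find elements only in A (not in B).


A = {7, 10, 12}
B = {4, 6, 8, 9, 13}
Region: only in A (not in B)
Elements: {7, 10, 12}

Elements only in A (not in B): {7, 10, 12}


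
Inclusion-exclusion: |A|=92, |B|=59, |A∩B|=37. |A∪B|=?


|A ∪ B| = |A| + |B| - |A ∩ B|
= 92 + 59 - 37
= 114

|A ∪ B| = 114
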